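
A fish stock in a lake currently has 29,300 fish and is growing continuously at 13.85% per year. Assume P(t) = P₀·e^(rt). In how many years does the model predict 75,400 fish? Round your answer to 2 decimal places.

t ≈ 6.82 years

75400 = 29300 · e^(0.1385·t)
t = ln(75400/29300) / 0.1385 = ln(2.57338) / 0.1385 = 0.94522 / 0.1385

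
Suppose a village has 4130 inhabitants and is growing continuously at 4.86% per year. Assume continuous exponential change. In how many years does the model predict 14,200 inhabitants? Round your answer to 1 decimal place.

t ≈ 25.4 years

14200 = 4130 · e^(0.0486·t)
t = ln(14200/4130) / 0.0486 = ln(3.43826) / 0.0486 = 1.23496 / 0.0486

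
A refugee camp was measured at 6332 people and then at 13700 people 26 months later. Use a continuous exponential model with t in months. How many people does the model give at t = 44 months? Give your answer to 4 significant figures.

≈ 23,380 people

r = ln(13700/6332) / 26 ≈ 0.029684 per month
P(44) = 6332 · e^(0.029684·44) = 6332 · 3.69171 ≈ 23375.88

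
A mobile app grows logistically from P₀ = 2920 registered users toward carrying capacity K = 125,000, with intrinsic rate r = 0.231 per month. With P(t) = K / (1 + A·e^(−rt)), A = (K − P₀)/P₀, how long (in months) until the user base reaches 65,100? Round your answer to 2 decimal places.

A = (125000 − 2920)/2920 = 41.80822
65100 = 125000/(1 + 41.80822·e^(−0.231t)) → 1 + 41.80822·e^(−0.231t) = 1.92012
e^(−0.231t) = 0.022008 → t = ln(45.43765)/0.231 = 3.81634/0.231

t ≈ 16.52 months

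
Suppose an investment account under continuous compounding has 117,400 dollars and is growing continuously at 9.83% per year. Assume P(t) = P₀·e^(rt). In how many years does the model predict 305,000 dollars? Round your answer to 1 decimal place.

305000 = 117400 · e^(0.0983·t)
t = ln(305000/117400) / 0.0983 = ln(2.59796) / 0.0983 = 0.95472 / 0.0983

t ≈ 9.7 years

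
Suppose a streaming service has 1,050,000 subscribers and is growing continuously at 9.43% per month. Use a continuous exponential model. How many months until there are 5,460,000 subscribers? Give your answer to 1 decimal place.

5460000 = 1050000 · e^(0.0943·t)
t = ln(5460000/1050000) / 0.0943 = ln(5.2) / 0.0943 = 1.64866 / 0.0943

t ≈ 17.5 months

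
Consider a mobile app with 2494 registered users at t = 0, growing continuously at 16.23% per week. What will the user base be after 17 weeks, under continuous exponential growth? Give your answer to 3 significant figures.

P(17) = 2494 · e^(0.1623·17) = 2494 · e^(2.7591)
= 2494 · 15.78563 ≈ 39369.36

≈ 39,400 registered users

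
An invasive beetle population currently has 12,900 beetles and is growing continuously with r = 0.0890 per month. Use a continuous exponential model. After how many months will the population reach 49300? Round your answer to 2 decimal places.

t ≈ 15.06 months

49300 = 12900 · e^(0.089·t)
t = ln(49300/12900) / 0.089 = ln(3.82171) / 0.089 = 1.3407 / 0.089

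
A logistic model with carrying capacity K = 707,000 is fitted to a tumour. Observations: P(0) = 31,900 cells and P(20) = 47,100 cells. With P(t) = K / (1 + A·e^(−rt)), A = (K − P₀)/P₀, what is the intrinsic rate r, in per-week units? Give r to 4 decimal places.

A = (707000 − 31900)/31900 = 21.16301
47100 = 707000/(1 + 21.16301·e^(−r·20)) → e^(−20r) = (15.01062 − 1)/21.16301 = 0.662033
r = −ln(0.662033)/20 = 0.41244/20

r ≈ 0.0206 per week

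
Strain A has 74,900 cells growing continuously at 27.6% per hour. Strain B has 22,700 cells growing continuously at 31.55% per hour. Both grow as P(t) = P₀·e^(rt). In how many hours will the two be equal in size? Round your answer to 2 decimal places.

t ≈ 30.22 hours

74900·e^(0.276t) = 22700·e^(0.3155t)
74900/22700 = e^((0.3155 − 0.276)t) → ln(3.29956) = 0.0395·t
t = 1.19379 / 0.0395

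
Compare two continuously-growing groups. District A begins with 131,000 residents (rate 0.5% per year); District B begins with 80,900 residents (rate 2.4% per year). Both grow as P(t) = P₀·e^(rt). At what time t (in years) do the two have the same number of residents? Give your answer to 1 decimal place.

131000·e^(0.005t) = 80900·e^(0.024t)
131000/80900 = e^((0.024 − 0.005)t) → ln(1.61928) = 0.019·t
t = 0.48198 / 0.019

t ≈ 25.4 years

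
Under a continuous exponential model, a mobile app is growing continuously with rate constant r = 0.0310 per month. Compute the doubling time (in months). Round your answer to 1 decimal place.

doubling time = ln(2) / |r| = 0.69315 / 0.031

doubling time ≈ 22.4 months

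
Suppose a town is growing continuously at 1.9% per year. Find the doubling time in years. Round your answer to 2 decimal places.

doubling time ≈ 36.48 years

doubling time = ln(2) / |r| = 0.69315 / 0.019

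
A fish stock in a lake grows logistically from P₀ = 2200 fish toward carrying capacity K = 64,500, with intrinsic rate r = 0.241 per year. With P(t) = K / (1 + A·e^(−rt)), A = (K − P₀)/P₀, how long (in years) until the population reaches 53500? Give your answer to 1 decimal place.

A = (64500 − 2200)/2200 = 28.31818
53500 = 64500/(1 + 28.31818·e^(−0.241t)) → 1 + 28.31818·e^(−0.241t) = 1.20561
e^(−0.241t) = 0.007261 → t = ln(137.72934)/0.241 = 4.92529/0.241

t ≈ 20.4 years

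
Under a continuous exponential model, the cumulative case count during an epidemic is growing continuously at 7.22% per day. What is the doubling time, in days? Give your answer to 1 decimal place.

doubling time = ln(2) / |r| = 0.69315 / 0.0722

doubling time ≈ 9.6 days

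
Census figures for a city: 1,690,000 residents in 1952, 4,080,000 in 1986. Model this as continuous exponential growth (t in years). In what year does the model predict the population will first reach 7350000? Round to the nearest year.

year 2009

r = ln(4080000/1690000) / 34 = 0.88137/34 ≈ 0.025923 per year
t = ln(7350000/1690000) / r = 1.46997/0.025923 ≈ 56.71 years after 1952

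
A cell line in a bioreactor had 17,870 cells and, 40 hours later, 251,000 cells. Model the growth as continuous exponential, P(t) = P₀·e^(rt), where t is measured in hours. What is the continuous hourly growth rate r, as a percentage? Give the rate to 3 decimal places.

251000 = 17870 · e^(r·40)
e^(40r) = 251000/17870 = 14.04589
r = ln(14.04589) / 40 = 2.64233 / 40

r ≈ 6.606% per hour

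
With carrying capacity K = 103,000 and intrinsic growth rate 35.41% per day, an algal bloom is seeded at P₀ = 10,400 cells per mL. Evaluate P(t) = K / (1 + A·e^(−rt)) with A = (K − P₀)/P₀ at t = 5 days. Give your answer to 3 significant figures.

≈ 40,900 cells per mL

A = (103000 − 10400)/10400 = 8.90385
P(5) = 103000 / (1 + 8.90385·e^(−0.3541·5)) = 103000 / (1 + 8.90385·0.170248)
= 103000 / 2.51586 ≈ 40940.27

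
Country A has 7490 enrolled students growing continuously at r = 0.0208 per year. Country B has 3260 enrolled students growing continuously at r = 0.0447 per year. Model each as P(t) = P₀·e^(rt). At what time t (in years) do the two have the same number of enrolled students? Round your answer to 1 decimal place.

7490·e^(0.0208t) = 3260·e^(0.0447t)
7490/3260 = e^((0.0447 − 0.0208)t) → ln(2.29755) = 0.0239·t
t = 0.83184 / 0.0239

t ≈ 34.8 years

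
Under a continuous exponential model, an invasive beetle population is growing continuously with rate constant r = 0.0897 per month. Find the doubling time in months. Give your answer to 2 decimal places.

doubling time = ln(2) / |r| = 0.69315 / 0.0897

doubling time ≈ 7.73 months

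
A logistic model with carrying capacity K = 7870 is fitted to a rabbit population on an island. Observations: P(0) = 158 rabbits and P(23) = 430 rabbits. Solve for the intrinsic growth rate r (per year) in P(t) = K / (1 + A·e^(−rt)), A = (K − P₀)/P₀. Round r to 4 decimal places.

r ≈ 0.0451 per year

A = (7870 − 158)/158 = 48.81013
430 = 7870/(1 + 48.81013·e^(−r·23)) → e^(−23r) = (18.30233 − 1)/48.81013 = 0.354482
r = −ln(0.354482)/23 = 1.0371/23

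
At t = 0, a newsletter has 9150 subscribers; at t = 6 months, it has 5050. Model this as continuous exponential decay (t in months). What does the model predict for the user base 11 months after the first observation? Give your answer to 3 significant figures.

r = ln(5050/9150) / 6 ≈ -0.099061 per month
P(11) = 9150 · e^(-0.099061·11) = 9150 · 0.33633 ≈ 3077.4

≈ 3,080 subscribers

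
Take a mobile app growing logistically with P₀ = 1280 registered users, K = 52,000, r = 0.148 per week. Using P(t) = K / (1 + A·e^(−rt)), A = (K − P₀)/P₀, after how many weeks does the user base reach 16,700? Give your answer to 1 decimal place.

A = (52000 − 1280)/1280 = 39.625
16700 = 52000/(1 + 39.625·e^(−0.148t)) → 1 + 39.625·e^(−0.148t) = 3.11377
e^(−0.148t) = 0.053344 → t = ln(18.7461)/0.148 = 2.93099/0.148

t ≈ 19.8 weeks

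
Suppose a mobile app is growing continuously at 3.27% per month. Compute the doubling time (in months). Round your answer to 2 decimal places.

doubling time ≈ 21.20 months

doubling time = ln(2) / |r| = 0.69315 / 0.0327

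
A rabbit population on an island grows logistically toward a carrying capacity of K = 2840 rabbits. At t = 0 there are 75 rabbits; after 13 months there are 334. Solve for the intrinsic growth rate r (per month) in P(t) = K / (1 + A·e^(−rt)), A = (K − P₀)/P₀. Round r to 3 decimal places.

A = (2840 − 75)/75 = 36.86667
334 = 2840/(1 + 36.86667·e^(−r·13)) → e^(−13r) = (8.50299 − 1)/36.86667 = 0.203517
r = −ln(0.203517)/13 = 1.59201/13

r ≈ 0.122 per month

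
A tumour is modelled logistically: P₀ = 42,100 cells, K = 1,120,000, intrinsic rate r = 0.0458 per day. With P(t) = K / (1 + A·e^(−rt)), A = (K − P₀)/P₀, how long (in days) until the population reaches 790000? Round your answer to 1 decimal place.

A = (1120000 − 42100)/42100 = 25.60333
790000 = 1120000/(1 + 25.60333·e^(−0.0458t)) → 1 + 25.60333·e^(−0.0458t) = 1.41772
e^(−0.0458t) = 0.016315 → t = ln(61.29281)/0.0458 = 4.11566/0.0458

t ≈ 89.9 days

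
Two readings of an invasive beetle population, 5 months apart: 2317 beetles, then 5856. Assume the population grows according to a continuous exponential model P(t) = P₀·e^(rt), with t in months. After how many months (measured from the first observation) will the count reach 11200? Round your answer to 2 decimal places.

t ≈ 8.50 months

r = ln(5856/2317) / 5 ≈ 0.185439 per month
t = ln(11200/2317) / r = 1.57564 / 0.185439 ≈ 8.497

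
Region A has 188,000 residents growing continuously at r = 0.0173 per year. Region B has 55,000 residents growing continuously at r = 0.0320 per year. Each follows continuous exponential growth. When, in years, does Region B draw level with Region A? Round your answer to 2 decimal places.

188000·e^(0.0173t) = 55000·e^(0.032t)
188000/55000 = e^((0.032 − 0.0173)t) → ln(3.41818) = 0.0147·t
t = 1.22911 / 0.0147

t ≈ 83.61 years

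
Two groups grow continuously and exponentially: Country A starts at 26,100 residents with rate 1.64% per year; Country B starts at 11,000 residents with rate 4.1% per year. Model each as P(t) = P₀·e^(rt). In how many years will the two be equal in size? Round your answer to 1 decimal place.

26100·e^(0.0164t) = 11000·e^(0.041t)
26100/11000 = e^((0.041 − 0.0164)t) → ln(2.37273) = 0.0246·t
t = 0.86404 / 0.0246

t ≈ 35.1 years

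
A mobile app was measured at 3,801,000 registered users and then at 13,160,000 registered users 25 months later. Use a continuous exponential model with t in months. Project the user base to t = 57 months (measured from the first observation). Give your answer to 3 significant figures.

≈ 64,500,000 registered users

r = ln(13160000/3801000) / 25 ≈ 0.049677 per month
P(57) = 3801000 · e^(0.049677·57) = 3801000 · 16.97213 ≈ 64511056.51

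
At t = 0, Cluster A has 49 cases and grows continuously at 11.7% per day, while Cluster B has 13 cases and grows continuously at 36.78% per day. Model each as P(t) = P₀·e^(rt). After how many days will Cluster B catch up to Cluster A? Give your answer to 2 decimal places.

49·e^(0.117t) = 13·e^(0.3678t)
49/13 = e^((0.3678 − 0.117)t) → ln(3.76923) = 0.2508·t
t = 1.32687 / 0.2508

t ≈ 5.29 days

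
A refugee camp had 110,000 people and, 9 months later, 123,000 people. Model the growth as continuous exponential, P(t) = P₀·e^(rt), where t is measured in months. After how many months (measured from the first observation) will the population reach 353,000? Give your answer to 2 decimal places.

t ≈ 93.94 months

r = ln(123000/110000) / 9 ≈ 0.012412 per month
t = ln(353000/110000) / r = 1.16599 / 0.012412 ≈ 93.944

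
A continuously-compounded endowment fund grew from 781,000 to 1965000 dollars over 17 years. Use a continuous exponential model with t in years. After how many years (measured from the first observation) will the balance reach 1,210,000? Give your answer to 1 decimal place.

t ≈ 8.1 years

r = ln(1965000/781000) / 17 ≈ 0.054275 per year
t = ln(1210000/781000) / r = 0.4378 / 0.054275 ≈ 8.066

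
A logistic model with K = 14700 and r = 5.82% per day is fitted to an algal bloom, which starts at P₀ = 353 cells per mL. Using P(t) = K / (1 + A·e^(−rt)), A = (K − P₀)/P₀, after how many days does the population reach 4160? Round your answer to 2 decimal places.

t ≈ 47.68 days

A = (14700 − 353)/353 = 40.64306
4160 = 14700/(1 + 40.64306·e^(−0.0582t)) → 1 + 40.64306·e^(−0.0582t) = 3.53365
e^(−0.0582t) = 0.062339 → t = ln(16.04128)/0.0582 = 2.77517/0.0582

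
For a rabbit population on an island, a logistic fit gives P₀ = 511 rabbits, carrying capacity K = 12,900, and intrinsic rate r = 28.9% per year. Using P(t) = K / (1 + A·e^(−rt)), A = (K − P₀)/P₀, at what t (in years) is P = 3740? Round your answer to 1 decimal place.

t ≈ 7.9 years

A = (12900 − 511)/511 = 24.24462
3740 = 12900/(1 + 24.24462·e^(−0.289t)) → 1 + 24.24462·e^(−0.289t) = 3.4492
e^(−0.289t) = 0.10102 → t = ln(9.899)/0.289 = 2.29243/0.289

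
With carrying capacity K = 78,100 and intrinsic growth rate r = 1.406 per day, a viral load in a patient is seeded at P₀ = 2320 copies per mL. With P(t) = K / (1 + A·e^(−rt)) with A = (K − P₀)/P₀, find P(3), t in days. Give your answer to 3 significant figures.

≈ 52,700 copies per mL

A = (78100 − 2320)/2320 = 32.66379
P(3) = 78100 / (1 + 32.66379·e^(−1.406·3)) = 78100 / (1 + 32.66379·0.014728)
= 78100 / 1.48107 ≈ 52731.98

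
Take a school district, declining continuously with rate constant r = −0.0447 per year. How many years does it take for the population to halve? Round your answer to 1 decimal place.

half-life = ln(2) / |r| = 0.69315 / 0.0447

half-life ≈ 15.5 years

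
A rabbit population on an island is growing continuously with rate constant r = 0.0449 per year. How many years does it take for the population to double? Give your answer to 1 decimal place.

doubling time ≈ 15.4 years

doubling time = ln(2) / |r| = 0.69315 / 0.0449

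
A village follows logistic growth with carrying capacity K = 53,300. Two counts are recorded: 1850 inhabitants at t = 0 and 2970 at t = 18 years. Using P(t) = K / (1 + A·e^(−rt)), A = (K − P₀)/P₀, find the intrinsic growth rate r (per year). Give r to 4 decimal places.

r ≈ 0.0275 per year

A = (53300 − 1850)/1850 = 27.81081
2970 = 53300/(1 + 27.81081·e^(−r·18)) → e^(−18r) = (17.94613 − 1)/27.81081 = 0.609336
r = −ln(0.609336)/18 = 0.49539/18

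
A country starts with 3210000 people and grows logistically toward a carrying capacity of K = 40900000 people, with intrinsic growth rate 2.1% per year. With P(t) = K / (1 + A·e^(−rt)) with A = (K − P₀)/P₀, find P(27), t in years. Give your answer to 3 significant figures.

A = (40900000 − 3210000)/3210000 = 11.74143
P(27) = 40900000 / (1 + 11.74143·e^(−0.021·27)) = 40900000 / (1 + 11.74143·0.567225)
= 40900000 / 7.66003 ≈ 5339405.23

≈ 5,340,000 people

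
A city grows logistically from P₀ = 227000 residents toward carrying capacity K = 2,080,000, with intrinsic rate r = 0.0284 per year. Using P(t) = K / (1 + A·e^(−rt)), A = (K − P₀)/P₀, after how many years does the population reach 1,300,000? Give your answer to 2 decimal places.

A = (2080000 − 227000)/227000 = 8.163
1300000 = 2080000/(1 + 8.163·e^(−0.0284t)) → 1 + 8.163·e^(−0.0284t) = 1.6
e^(−0.0284t) = 0.073502 → t = ln(13.60499)/0.0284 = 2.61044/0.0284

t ≈ 91.92 years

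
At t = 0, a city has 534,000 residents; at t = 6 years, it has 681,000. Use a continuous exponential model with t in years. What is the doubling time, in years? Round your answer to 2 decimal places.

doubling time ≈ 17.10 years

r = ln(681000/534000) / 6 = ln(1.27528) / 6 ≈ 0.040528 per year
doubling time = ln 2 / |r| = 0.69315 / 0.040528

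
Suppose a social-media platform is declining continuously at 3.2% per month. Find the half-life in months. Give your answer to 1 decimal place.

half-life = ln(2) / |r| = 0.69315 / 0.032

half-life ≈ 21.7 months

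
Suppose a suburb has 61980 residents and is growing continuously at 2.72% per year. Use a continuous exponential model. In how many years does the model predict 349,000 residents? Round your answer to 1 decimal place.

t ≈ 63.5 years

349000 = 61980 · e^(0.0272·t)
t = ln(349000/61980) / 0.0272 = ln(5.63085) / 0.0272 = 1.72826 / 0.0272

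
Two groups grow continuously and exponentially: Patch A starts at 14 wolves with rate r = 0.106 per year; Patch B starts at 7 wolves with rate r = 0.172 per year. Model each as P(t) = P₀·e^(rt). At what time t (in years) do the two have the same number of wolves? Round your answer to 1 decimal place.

t ≈ 10.5 years

14·e^(0.106t) = 7·e^(0.172t)
14/7 = e^((0.172 − 0.106)t) → ln(2) = 0.066·t
t = 0.69315 / 0.066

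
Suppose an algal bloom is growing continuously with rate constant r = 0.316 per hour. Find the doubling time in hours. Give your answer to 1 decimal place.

doubling time = ln(2) / |r| = 0.69315 / 0.316

doubling time ≈ 2.2 hours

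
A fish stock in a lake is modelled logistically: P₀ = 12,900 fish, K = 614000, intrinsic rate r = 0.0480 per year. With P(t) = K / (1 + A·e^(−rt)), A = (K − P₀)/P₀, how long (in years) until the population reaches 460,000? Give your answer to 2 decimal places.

t ≈ 102.83 years

A = (614000 − 12900)/12900 = 46.5969
460000 = 614000/(1 + 46.5969·e^(−0.048t)) → 1 + 46.5969·e^(−0.048t) = 1.33478
e^(−0.048t) = 0.007185 → t = ln(139.18554)/0.048 = 4.93581/0.048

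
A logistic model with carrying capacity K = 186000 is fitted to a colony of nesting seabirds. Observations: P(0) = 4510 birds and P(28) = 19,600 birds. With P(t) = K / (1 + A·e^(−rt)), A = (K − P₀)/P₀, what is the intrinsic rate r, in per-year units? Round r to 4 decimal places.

r ≈ 0.0556 per year

A = (186000 − 4510)/4510 = 40.24169
19600 = 186000/(1 + 40.24169·e^(−r·28)) → e^(−28r) = (9.4898 − 1)/40.24169 = 0.21097
r = −ln(0.21097)/28 = 1.55604/28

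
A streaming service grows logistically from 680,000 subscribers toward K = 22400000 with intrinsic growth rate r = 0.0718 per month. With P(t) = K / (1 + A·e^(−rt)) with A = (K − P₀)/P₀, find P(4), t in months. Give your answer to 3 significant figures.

≈ 897,000 subscribers

A = (22400000 − 680000)/680000 = 31.94118
P(4) = 22400000 / (1 + 31.94118·e^(−0.0718·4)) = 22400000 / (1 + 31.94118·0.750362)
= 22400000 / 24.96743 ≈ 897168.7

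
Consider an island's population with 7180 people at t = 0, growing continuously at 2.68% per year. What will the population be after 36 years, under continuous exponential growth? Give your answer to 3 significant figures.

≈ 18,800 people

P(36) = 7180 · e^(0.0268·36) = 7180 · e^(0.9648)
= 7180 · 2.62426 ≈ 18842.21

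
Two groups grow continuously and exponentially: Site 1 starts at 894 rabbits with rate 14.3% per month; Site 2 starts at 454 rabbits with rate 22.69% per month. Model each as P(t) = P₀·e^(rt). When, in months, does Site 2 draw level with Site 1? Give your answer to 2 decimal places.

t ≈ 8.08 months

894·e^(0.143t) = 454·e^(0.2269t)
894/454 = e^((0.2269 − 0.143)t) → ln(1.96916) = 0.0839·t
t = 0.67761 / 0.0839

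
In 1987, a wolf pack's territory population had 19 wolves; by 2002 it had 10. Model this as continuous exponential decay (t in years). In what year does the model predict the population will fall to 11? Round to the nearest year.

r = ln(10/19) / 15 = -0.64185/15 ≈ -0.04279 per year
t = ln(11/19) / r = -0.54654/-0.04279 ≈ 12.77 years after 1987

year 2000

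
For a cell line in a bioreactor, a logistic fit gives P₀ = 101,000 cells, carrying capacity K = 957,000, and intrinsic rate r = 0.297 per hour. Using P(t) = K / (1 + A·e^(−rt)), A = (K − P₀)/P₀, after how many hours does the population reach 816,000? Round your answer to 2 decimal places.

A = (957000 − 101000)/101000 = 8.47525
816000 = 957000/(1 + 8.47525·e^(−0.297t)) → 1 + 8.47525·e^(−0.297t) = 1.17279
e^(−0.297t) = 0.020388 → t = ln(49.04824)/0.297 = 3.8928/0.297

t ≈ 13.11 hours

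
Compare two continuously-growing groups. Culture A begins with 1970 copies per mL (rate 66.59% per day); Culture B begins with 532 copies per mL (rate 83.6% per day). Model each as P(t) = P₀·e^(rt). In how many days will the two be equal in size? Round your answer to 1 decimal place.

t ≈ 7.7 days

1970·e^(0.6659t) = 532·e^(0.836t)
1970/532 = e^((0.836 − 0.6659)t) → ln(3.70301) = 0.1701·t
t = 1.30915 / 0.1701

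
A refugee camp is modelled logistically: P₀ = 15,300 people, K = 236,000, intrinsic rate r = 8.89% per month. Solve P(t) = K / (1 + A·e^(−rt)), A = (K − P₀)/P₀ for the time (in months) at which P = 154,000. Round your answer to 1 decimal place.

A = (236000 − 15300)/15300 = 14.42484
154000 = 236000/(1 + 14.42484·e^(−0.0889t)) → 1 + 14.42484·e^(−0.0889t) = 1.53247
e^(−0.0889t) = 0.036913 → t = ln(27.09055)/0.0889 = 3.29918/0.0889

t ≈ 37.1 months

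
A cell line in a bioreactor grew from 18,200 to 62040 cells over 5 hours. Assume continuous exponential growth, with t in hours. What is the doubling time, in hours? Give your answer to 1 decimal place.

doubling time ≈ 2.8 hours

r = ln(62040/18200) / 5 = ln(3.40879) / 5 ≈ 0.245272 per hour
doubling time = ln 2 / |r| = 0.69315 / 0.245272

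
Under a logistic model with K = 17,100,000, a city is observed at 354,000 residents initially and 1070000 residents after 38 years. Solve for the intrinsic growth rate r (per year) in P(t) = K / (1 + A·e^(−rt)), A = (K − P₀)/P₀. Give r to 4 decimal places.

A = (17100000 − 354000)/354000 = 47.30508
1070000 = 17100000/(1 + 47.30508·e^(−r·38)) → e^(−38r) = (15.98131 − 1)/47.30508 = 0.316696
r = −ln(0.316696)/38 = 1.14981/38

r ≈ 0.0303 per year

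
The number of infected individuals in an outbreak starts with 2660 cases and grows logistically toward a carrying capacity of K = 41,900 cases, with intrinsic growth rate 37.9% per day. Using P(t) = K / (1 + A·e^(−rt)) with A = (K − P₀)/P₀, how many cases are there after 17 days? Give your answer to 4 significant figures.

≈ 40,940 cases

A = (41900 − 2660)/2660 = 14.75188
P(17) = 41900 / (1 + 14.75188·e^(−0.379·17)) = 41900 / (1 + 14.75188·0.001592)
= 41900 / 1.02348 ≈ 40938.78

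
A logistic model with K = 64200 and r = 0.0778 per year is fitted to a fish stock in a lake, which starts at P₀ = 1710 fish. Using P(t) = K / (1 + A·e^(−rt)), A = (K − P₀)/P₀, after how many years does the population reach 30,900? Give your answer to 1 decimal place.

t ≈ 45.3 years

A = (64200 − 1710)/1710 = 36.54386
30900 = 64200/(1 + 36.54386·e^(−0.0778t)) → 1 + 36.54386·e^(−0.0778t) = 2.07767
e^(−0.0778t) = 0.02949 → t = ln(33.91007)/0.0778 = 3.52371/0.0778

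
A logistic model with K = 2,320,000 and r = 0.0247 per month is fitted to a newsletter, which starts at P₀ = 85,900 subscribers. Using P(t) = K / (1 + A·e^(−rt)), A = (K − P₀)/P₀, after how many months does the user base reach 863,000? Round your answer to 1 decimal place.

t ≈ 110.7 months

A = (2320000 − 85900)/85900 = 26.00815
863000 = 2320000/(1 + 26.00815·e^(−0.0247t)) → 1 + 26.00815·e^(−0.0247t) = 2.6883
e^(−0.0247t) = 0.064914 → t = ln(15.40496)/0.0247 = 2.73469/0.0247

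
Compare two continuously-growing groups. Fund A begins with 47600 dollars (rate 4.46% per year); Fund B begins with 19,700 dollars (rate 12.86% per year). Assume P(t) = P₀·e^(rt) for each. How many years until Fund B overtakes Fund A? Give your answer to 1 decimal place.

t ≈ 10.5 years

47600·e^(0.0446t) = 19700·e^(0.1286t)
47600/19700 = e^((0.1286 − 0.0446)t) → ln(2.41624) = 0.084·t
t = 0.88221 / 0.084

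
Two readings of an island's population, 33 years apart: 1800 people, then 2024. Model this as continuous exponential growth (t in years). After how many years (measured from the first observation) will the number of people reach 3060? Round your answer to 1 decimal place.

r = ln(2024/1800) / 33 ≈ 0.003554 per year
t = ln(3060/1800) / r = 0.53063 / 0.003554 ≈ 149.295

t ≈ 149.3 years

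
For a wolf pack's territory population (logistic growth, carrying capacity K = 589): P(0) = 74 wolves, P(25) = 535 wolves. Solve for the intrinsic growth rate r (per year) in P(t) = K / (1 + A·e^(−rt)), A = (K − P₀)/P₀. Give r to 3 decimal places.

r ≈ 0.169 per year

A = (589 − 74)/74 = 6.95946
535 = 589/(1 + 6.95946·e^(−r·25)) → e^(−25r) = (1.10093 − 1)/6.95946 = 0.014503
r = −ln(0.014503)/25 = 4.23338/25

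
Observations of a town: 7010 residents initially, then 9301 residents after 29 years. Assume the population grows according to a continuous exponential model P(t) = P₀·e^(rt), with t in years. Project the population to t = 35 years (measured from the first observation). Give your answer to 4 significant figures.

r = ln(9301/7010) / 29 ≈ 0.009751 per year
P(35) = 7010 · e^(0.009751·35) = 7010 · 1.40676 ≈ 9861.41

≈ 9,861 residents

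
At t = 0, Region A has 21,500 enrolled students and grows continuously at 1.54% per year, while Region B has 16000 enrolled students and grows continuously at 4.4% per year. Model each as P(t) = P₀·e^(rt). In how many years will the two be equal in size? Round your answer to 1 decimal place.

21500·e^(0.0154t) = 16000·e^(0.044t)
21500/16000 = e^((0.044 − 0.0154)t) → ln(1.34375) = 0.0286·t
t = 0.29546 / 0.0286

t ≈ 10.3 years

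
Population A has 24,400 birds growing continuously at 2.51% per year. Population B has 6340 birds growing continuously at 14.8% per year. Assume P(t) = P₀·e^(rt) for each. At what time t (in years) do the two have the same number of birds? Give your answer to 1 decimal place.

t ≈ 11.0 years

24400·e^(0.0251t) = 6340·e^(0.148t)
24400/6340 = e^((0.148 − 0.0251)t) → ln(3.84858) = 0.1229·t
t = 1.3477 / 0.1229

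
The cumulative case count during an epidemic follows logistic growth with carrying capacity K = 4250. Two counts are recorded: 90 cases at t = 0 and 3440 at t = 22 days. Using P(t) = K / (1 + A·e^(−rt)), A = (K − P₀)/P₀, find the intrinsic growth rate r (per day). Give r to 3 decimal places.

r ≈ 0.240 per day

A = (4250 − 90)/90 = 46.22222
3440 = 4250/(1 + 46.22222·e^(−r·22)) → e^(−22r) = (1.23547 − 1)/46.22222 = 0.005094
r = −ln(0.005094)/22 = 5.27965/22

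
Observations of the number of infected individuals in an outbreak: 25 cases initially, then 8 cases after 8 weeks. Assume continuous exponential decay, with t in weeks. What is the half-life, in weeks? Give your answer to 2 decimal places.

half-life ≈ 4.87 weeks

r = ln(8/25) / 8 = ln(0.32) / 8 ≈ -0.142429 per week
half-life = ln 2 / |r| = 0.69315 / 0.142429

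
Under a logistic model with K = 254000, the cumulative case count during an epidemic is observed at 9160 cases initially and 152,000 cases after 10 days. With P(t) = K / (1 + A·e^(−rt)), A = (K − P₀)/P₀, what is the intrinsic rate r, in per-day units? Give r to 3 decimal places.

r ≈ 0.368 per day

A = (254000 − 9160)/9160 = 26.72926
152000 = 254000/(1 + 26.72926·e^(−r·10)) → e^(−10r) = (1.67105 − 1)/26.72926 = 0.025106
r = −ln(0.025106)/10 = 3.68467/10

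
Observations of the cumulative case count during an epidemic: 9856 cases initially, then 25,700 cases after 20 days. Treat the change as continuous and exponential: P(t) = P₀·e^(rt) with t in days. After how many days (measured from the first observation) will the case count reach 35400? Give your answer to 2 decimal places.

t ≈ 26.68 days

r = ln(25700/9856) / 20 ≈ 0.047921 per day
t = ln(35400/9856) / r = 1.27863 / 0.047921 ≈ 26.682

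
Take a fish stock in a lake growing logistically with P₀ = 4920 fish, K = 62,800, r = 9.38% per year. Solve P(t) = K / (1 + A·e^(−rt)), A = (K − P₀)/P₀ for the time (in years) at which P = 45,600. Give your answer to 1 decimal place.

A = (62800 − 4920)/4920 = 11.76423
45600 = 62800/(1 + 11.76423·e^(−0.0938t)) → 1 + 11.76423·e^(−0.0938t) = 1.37719
e^(−0.0938t) = 0.032063 → t = ln(31.18888)/0.0938 = 3.44006/0.0938

t ≈ 36.7 years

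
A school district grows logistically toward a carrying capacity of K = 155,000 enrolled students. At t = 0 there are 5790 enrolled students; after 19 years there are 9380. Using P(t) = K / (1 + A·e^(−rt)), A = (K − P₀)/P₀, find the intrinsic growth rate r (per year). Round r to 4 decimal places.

A = (155000 − 5790)/5790 = 25.77029
9380 = 155000/(1 + 25.77029·e^(−r·19)) → e^(−19r) = (16.52452 − 1)/25.77029 = 0.602419
r = −ln(0.602419)/19 = 0.5068/19

r ≈ 0.0267 per year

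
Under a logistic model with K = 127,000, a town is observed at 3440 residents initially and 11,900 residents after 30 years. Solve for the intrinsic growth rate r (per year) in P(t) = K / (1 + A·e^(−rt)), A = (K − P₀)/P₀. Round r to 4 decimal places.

r ≈ 0.0437 per year

A = (127000 − 3440)/3440 = 35.9186
11900 = 127000/(1 + 35.9186·e^(−r·30)) → e^(−30r) = (10.67227 − 1)/35.9186 = 0.269283
r = −ln(0.269283)/30 = 1.31199/30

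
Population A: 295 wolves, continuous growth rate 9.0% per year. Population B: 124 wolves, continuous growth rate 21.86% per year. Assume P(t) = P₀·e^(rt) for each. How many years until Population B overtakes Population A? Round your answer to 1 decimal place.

t ≈ 6.7 years

295·e^(0.09t) = 124·e^(0.2186t)
295/124 = e^((0.2186 − 0.09)t) → ln(2.37903) = 0.1286·t
t = 0.86669 / 0.1286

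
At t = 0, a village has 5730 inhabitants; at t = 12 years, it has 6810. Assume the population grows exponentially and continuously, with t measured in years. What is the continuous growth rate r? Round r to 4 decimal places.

6810 = 5730 · e^(r·12)
e^(12r) = 6810/5730 = 1.18848
r = ln(1.18848) / 12 = 0.17268 / 12

r ≈ 0.0144 per year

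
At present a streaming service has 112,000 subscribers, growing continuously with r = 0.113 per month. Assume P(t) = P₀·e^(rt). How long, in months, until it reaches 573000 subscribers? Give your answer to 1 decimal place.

t ≈ 14.4 months

573000 = 112000 · e^(0.113·t)
t = ln(573000/112000) / 0.113 = ln(5.11607) / 0.113 = 1.63239 / 0.113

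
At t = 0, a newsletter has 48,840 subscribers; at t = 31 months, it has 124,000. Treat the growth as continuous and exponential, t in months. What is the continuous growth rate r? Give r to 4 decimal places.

r ≈ 0.0301 per month

124000 = 48840 · e^(r·31)
e^(31r) = 124000/48840 = 2.5389
r = ln(2.5389) / 31 = 0.93173 / 31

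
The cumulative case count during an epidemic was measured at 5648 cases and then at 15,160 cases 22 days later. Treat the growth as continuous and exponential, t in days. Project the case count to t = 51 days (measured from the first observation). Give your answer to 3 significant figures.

r = ln(15160/5648) / 22 ≈ 0.04488 per day
P(51) = 5648 · e^(0.04488·51) = 5648 · 9.86386 ≈ 55711.07

≈ 55,700 cases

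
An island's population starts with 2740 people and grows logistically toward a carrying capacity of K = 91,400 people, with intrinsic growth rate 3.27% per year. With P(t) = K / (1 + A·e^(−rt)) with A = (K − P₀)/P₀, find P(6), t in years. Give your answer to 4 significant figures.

≈ 3,312 people

A = (91400 − 2740)/2740 = 32.35766
P(6) = 91400 / (1 + 32.35766·e^(−0.0327·6)) = 91400 / (1 + 32.35766·0.821848)
= 91400 / 27.59308 ≈ 3312.43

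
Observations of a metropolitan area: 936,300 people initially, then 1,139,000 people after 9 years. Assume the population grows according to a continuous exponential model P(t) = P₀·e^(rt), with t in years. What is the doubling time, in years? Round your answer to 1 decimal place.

doubling time ≈ 31.8 years

r = ln(1139000/936300) / 9 = ln(1.21649) / 9 ≈ 0.021774 per year
doubling time = ln 2 / |r| = 0.69315 / 0.021774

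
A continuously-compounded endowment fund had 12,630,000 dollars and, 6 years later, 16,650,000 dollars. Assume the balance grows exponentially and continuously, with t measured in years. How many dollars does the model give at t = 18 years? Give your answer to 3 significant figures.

r = ln(16650000/12630000) / 6 ≈ 0.046056 per year
P(18) = 12630000 · e^(0.046056·18) = 12630000 · 2.29104 ≈ 28935834.54

≈ 28,900,000 dollars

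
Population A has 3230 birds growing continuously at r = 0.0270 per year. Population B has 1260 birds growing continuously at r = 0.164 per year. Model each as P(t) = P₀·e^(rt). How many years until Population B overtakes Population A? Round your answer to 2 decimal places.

3230·e^(0.027t) = 1260·e^(0.164t)
3230/1260 = e^((0.164 − 0.027)t) → ln(2.56349) = 0.137·t
t = 0.94137 / 0.137

t ≈ 6.87 years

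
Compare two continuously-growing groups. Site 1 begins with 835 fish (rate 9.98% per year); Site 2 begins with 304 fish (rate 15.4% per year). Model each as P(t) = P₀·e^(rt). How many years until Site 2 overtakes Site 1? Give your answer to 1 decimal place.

835·e^(0.0998t) = 304·e^(0.154t)
835/304 = e^((0.154 − 0.0998)t) → ln(2.74671) = 0.0542·t
t = 1.0104 / 0.0542

t ≈ 18.6 years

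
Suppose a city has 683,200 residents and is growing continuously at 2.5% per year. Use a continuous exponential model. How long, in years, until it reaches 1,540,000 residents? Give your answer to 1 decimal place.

1540000 = 683200 · e^(0.025·t)
t = ln(1540000/683200) / 0.025 = ln(2.2541) / 0.025 = 0.81275 / 0.025

t ≈ 32.5 years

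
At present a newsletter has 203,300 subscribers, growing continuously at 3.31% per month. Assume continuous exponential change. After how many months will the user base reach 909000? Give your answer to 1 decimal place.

909000 = 203300 · e^(0.0331·t)
t = ln(909000/203300) / 0.0331 = ln(4.47122) / 0.0331 = 1.49766 / 0.0331

t ≈ 45.2 months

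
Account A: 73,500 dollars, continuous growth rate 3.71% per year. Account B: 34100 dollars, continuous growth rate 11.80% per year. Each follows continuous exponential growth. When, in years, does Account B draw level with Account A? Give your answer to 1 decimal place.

73500·e^(0.0371t) = 34100·e^(0.118t)
73500/34100 = e^((0.118 − 0.0371)t) → ln(2.15543) = 0.0809·t
t = 0.76799 / 0.0809

t ≈ 9.5 years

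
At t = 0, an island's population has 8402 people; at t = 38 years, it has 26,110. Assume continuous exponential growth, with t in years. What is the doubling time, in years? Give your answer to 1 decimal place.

r = ln(26110/8402) / 38 = ln(3.10759) / 38 ≈ 0.029838 per year
doubling time = ln 2 / |r| = 0.69315 / 0.029838

doubling time ≈ 23.2 years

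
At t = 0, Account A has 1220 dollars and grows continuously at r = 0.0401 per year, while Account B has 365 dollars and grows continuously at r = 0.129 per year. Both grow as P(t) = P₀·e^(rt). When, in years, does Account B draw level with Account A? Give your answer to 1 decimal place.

1220·e^(0.0401t) = 365·e^(0.129t)
1220/365 = e^((0.129 − 0.0401)t) → ln(3.34247) = 0.0889·t
t = 1.20671 / 0.0889

t ≈ 13.6 years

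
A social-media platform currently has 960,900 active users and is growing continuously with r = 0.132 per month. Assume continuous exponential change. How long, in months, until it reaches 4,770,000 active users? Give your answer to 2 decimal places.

t ≈ 12.14 months

4770000 = 960900 · e^(0.132·t)
t = ln(4770000/960900) / 0.132 = ln(4.9641) / 0.132 = 1.60223 / 0.132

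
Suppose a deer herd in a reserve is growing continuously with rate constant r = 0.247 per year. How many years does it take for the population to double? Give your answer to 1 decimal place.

doubling time ≈ 2.8 years

doubling time = ln(2) / |r| = 0.69315 / 0.247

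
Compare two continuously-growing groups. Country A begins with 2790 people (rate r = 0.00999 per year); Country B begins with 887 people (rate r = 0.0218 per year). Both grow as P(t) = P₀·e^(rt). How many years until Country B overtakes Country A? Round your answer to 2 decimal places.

t ≈ 97.03 years

2790·e^(0.00999t) = 887·e^(0.0218t)
2790/887 = e^((0.0218 − 0.00999)t) → ln(3.14543) = 0.01181·t
t = 1.14595 / 0.01181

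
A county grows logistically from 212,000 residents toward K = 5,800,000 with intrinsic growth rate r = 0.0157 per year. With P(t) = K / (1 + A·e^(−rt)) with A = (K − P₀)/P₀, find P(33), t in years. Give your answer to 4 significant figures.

A = (5800000 − 212000)/212000 = 26.35849
P(33) = 5800000 / (1 + 26.35849·e^(−0.0157·33)) = 5800000 / (1 + 26.35849·0.595651)
= 5800000 / 16.70047 ≈ 347295.68

≈ 347,300 residents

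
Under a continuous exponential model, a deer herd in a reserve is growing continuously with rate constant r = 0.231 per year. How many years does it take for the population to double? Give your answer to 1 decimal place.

doubling time ≈ 3.0 years

doubling time = ln(2) / |r| = 0.69315 / 0.231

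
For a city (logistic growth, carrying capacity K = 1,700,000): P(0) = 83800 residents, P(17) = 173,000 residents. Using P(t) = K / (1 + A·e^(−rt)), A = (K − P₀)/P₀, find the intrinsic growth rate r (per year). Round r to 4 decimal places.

r ≈ 0.0460 per year

A = (1700000 − 83800)/83800 = 19.2864
173000 = 1700000/(1 + 19.2864·e^(−r·17)) → e^(−17r) = (9.82659 − 1)/19.2864 = 0.457659
r = −ln(0.457659)/17 = 0.78163/17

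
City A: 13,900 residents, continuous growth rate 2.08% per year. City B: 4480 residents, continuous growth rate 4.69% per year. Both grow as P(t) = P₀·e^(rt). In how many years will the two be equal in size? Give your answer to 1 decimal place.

13900·e^(0.0208t) = 4480·e^(0.0469t)
13900/4480 = e^((0.0469 − 0.0208)t) → ln(3.10268) = 0.0261·t
t = 1.13227 / 0.0261

t ≈ 43.4 years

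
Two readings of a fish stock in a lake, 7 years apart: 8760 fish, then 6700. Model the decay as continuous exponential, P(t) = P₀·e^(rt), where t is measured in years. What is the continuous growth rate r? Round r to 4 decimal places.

6700 = 8760 · e^(r·7)
e^(7r) = 6700/8760 = 0.76484
r = ln(0.76484) / 7 = -0.26809 / 7

r ≈ -0.0383 per year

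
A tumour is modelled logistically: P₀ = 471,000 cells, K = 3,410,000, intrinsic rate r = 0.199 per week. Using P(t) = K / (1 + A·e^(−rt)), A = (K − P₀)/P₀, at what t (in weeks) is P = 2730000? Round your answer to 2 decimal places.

t ≈ 16.19 weeks

A = (3410000 − 471000)/471000 = 6.23992
2730000 = 3410000/(1 + 6.23992·e^(−0.199t)) → 1 + 6.23992·e^(−0.199t) = 1.24908
e^(−0.199t) = 0.039918 → t = ln(25.05142)/0.199 = 3.22093/0.199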